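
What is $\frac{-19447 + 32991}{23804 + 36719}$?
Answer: $\frac{13544}{60523} \approx 0.22378$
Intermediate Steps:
$\frac{-19447 + 32991}{23804 + 36719} = \frac{13544}{60523}$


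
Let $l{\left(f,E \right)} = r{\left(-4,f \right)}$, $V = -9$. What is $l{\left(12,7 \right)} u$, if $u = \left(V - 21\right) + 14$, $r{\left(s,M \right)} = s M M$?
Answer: $9216$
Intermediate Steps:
$r{\left(s,M \right)} = s M^{2}$ ($r{\left(s,M \right)} = M s M = s M^{2}$)
$l{\left(f,E \right)} = - 4 f^{2}$
$u = -16$ ($u = \left(-9 - 21\right) + 14 = -30 + 14 = -16$)
$l{\left(12,7 \right)} u = - 4 \cdot 12^{2} \left(-16\right) = \left(-4\right) 144 \left(-16\right) = \left(-576\right) \left(-16\right) = 9216$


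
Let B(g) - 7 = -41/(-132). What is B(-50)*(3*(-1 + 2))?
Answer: 965/44 ≈ 21.932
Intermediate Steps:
B(g) = 965/132 (B(g) = 7 - 41/(-132) = 7 - 41*(-1/132) = 7 + 41/132 = 965/132)
B(-50)*(3*(-1 + 2)) = 965*(3*(-1 + 2))/132 = 965*(3*1)/132 = (965/132)*3 = 965/44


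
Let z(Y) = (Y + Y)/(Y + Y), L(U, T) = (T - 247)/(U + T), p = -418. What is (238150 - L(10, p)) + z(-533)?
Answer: 97164943/408 ≈ 2.3815e+5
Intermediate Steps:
L(U, T) = (-247 + T)/(T + U)
z(Y) = 1 (z(Y) = (2*Y)/((2*Y)) = (2*Y)*(1/(2*Y)) = 1)
(238150 - L(10, p)) + z(-533) = (238150 - (-247 - 418)/(-418 + 10)) + 1 = (238150 - (-665)/(-408)) + 1 = (238150 - (-1)*(-665)/408) + 1 = (238150 - 1*665/408) + 1 = (238150 - 665/408) + 1 = 97164535/408 + 1 = 97164943/408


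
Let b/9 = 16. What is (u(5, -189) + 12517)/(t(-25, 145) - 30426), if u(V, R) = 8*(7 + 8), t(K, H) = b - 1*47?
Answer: -12637/30329 ≈ -0.41666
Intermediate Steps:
b = 144 (b = 9*16 = 144)
t(K, H) = 97 (t(K, H) = 144 - 1*47 = 144 - 47 = 97)
u(V, R) = 120 (u(V, R) = 8*15 = 120)
(u(5, -189) + 12517)/(t(-25, 145) - 30426) = (120 + 12517)/(97 - 30426) = 12637/(-30329) = 12637*(-1/30329) = -12637/30329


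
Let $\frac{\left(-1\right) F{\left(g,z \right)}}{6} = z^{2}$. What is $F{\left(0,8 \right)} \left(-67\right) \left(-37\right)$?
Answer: $-951936$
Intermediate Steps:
$F{\left(g,z \right)} = - 6 z^{2}$
$F{\left(0,8 \right)} \left(-67\right) \left(-37\right) = - 6 \cdot 8^{2} \left(-67\right) \left(-37\right) = \left(-6\right) 64 \left(-67\right) \left(-37\right) = \left(-384\right) \left(-67\right) \left(-37\right) = 25728 \left(-37\right) = -951936$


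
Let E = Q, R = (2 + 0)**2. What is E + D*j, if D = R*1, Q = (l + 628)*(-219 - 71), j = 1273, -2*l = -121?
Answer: -194573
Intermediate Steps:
l = 121/2 (l = -1/2*(-121) = 121/2 ≈ 60.500)
R = 4 (R = 2**2 = 4)
Q = -199665 (Q = (121/2 + 628)*(-219 - 71) = (1377/2)*(-290) = -199665)
D = 4 (D = 4*1 = 4)
E = -199665
E + D*j = -199665 + 4*1273 = -199665 + 5092 = -194573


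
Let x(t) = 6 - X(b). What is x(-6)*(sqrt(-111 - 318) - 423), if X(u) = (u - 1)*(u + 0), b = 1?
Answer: -2538 + 6*I*sqrt(429) ≈ -2538.0 + 124.27*I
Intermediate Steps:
X(u) = u*(-1 + u) (X(u) = (-1 + u)*u = u*(-1 + u))
x(t) = 6 (x(t) = 6 - (-1 + 1) = 6 - 0 = 6 - 1*0 = 6 + 0 = 6)
x(-6)*(sqrt(-111 - 318) - 423) = 6*(sqrt(-111 - 318) - 423) = 6*(sqrt(-429) - 423) = 6*(I*sqrt(429) - 423) = 6*(-423 + I*sqrt(429)) = -2538 + 6*I*sqrt(429)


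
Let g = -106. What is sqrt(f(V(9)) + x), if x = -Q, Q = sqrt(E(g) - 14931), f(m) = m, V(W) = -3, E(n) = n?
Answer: sqrt(-3 - I*sqrt(15037)) ≈ 7.7351 - 7.9266*I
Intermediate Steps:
Q = I*sqrt(15037) (Q = sqrt(-106 - 14931) = sqrt(-15037) = I*sqrt(15037) ≈ 122.63*I)
x = -I*sqrt(15037) ≈ -122.63*I
sqrt(f(V(9)) + x) = sqrt(-3 - I*sqrt(15037))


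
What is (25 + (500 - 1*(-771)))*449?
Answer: 581904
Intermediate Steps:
(25 + (500 - 1*(-771)))*449 = (25 + (500 + 771))*449 = (25 + 1271)*449 = 1296*449 = 581904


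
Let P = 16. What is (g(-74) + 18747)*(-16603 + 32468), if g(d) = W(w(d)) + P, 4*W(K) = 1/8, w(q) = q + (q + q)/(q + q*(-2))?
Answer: 9525615705/32 ≈ 2.9768e+8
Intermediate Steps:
w(q) = -2 + q (w(q) = q + (2*q)/(q - 2*q) = q + (2*q)/((-q)) = q + (2*q)*(-1/q) = q - 2 = -2 + q)
W(K) = 1/32 (W(K) = (1/4)/8 = (1/4)*(1/8) = 1/32)
g(d) = 513/32 (g(d) = 1/32 + 16 = 513/32)
(g(-74) + 18747)*(-16603 + 32468) = (513/32 + 18747)*(-16603 + 32468) = (600417/32)*15865 = 9525615705/32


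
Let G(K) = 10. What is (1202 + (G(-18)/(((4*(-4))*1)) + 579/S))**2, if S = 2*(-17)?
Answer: 25943867041/18496 ≈ 1.4027e+6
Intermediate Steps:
S = -34
(1202 + (G(-18)/(((4*(-4))*1)) + 579/S))**2 = (1202 + (10/(((4*(-4))*1)) + 579/(-34)))**2 = (1202 + (10/((-16*1)) + 579*(-1/34)))**2 = (1202 + (10/(-16) - 579/34))**2 = (1202 + (10*(-1/16) - 579/34))**2 = (1202 + (-5/8 - 579/34))**2 = (1202 - 2401/136)**2 = (161071/136)**2 = 25943867041/18496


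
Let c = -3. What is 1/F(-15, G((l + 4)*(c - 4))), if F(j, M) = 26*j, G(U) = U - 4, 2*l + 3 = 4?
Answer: -1/390 ≈ -0.0025641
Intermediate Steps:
l = 1/2 (l = -3/2 + (1/2)*4 = -3/2 + 2 = 1/2 ≈ 0.50000)
G(U) = -4 + U
1/F(-15, G((l + 4)*(c - 4))) = 1/(26*(-15)) = 1/(-390) = -1/390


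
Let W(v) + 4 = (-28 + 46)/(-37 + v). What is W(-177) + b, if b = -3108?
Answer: -332993/107 ≈ -3112.1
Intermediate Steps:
W(v) = -4 + 18/(-37 + v) (W(v) = -4 + (-28 + 46)/(-37 + v) = -4 + 18/(-37 + v))
W(-177) + b = 2*(83 - 2*(-177))/(-37 - 177) - 3108 = 2*(83 + 354)/(-214) - 3108 = 2*(-1/214)*437 - 3108 = -437/107 - 3108 = -332993/107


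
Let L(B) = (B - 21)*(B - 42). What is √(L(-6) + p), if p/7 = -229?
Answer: I*√307 ≈ 17.521*I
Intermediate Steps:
L(B) = (-42 + B)*(-21 + B) (L(B) = (-21 + B)*(-42 + B) = (-42 + B)*(-21 + B))
p = -1603 (p = 7*(-229) = -1603)
√(L(-6) + p) = √((882 + (-6)² - 63*(-6)) - 1603) = √((882 + 36 + 378) - 1603) = √(1296 - 1603) = √(-307) = I*√307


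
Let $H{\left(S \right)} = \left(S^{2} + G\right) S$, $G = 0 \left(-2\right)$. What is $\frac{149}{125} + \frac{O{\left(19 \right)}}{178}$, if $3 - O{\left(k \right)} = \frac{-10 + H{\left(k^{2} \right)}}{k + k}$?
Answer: $- \frac{5879711789}{845500} \approx -6954.1$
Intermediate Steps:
$G = 0$
$H{\left(S \right)} = S^{3}$ ($H{\left(S \right)} = \left(S^{2} + 0\right) S = S^{2} S = S^{3}$)
$O{\left(k \right)} = 3 - \frac{-10 + k^{6}}{2 k}$ ($O{\left(k \right)} = 3 - \frac{-10 + \left(k^{2}\right)^{3}}{k + k} = 3 - \frac{-10 + k^{6}}{2 k}$)
$\frac{149}{125} + \frac{O{\left(19 \right)}}{178} = \frac{149}{125} + \frac{3 + \frac{5}{19} - \frac{19^{5}}{2}}{178} = 149 \cdot \frac{1}{125} + \left(3 + 5 \cdot \frac{1}{19} - \frac{2476099}{2}\right) \frac{1}{178} = \frac{149}{125} + \left(3 + \frac{5}{19} - \frac{2476099}{2}\right) \frac{1}{178} = \frac{149}{125} - \frac{47045757}{6764} = - \frac{5879711789}{845500}$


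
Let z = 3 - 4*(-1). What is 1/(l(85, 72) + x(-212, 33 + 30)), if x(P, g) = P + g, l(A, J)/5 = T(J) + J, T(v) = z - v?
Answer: -1/114 ≈ -0.0087719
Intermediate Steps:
z = 7 (z = 3 + 4 = 7)
T(v) = 7 - v
l(A, J) = 35 (l(A, J) = 5*((7 - J) + J) = 5*7 = 35)
1/(l(85, 72) + x(-212, 33 + 30)) = 1/(35 + (-212 + (33 + 30))) = 1/(35 + (-212 + 63)) = 1/(35 - 149) = 1/(-114) = -1/114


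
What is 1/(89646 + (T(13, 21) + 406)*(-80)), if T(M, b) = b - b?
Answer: 1/57166 ≈ 1.7493e-5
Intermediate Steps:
T(M, b) = 0
1/(89646 + (T(13, 21) + 406)*(-80)) = 1/(89646 + (0 + 406)*(-80)) = 1/(89646 + 406*(-80)) = 1/(89646 - 32480) = 1/57166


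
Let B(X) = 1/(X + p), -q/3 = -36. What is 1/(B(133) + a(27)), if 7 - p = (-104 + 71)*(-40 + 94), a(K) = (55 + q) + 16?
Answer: 1922/344039 ≈ 0.0055866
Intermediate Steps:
q = 108 (q = -3*(-36) = 108)
a(K) = 179 (a(K) = (55 + 108) + 16 = 163 + 16 = 179)
p = 1789 (p = 7 - (-104 + 71)*(-40 + 94) = 7 - (-33)*54 = 7 - 1*(-1782) = 7 + 1782 = 1789)
B(X) = 1/(1789 + X) (B(X) = 1/(X + 1789) = 1/(1789 + X))
1/(B(133) + a(27)) = 1/(1/(1789 + 133) + 179) = 1/(1/1922 + 179) = 1/(344039/1922) = 1922/344039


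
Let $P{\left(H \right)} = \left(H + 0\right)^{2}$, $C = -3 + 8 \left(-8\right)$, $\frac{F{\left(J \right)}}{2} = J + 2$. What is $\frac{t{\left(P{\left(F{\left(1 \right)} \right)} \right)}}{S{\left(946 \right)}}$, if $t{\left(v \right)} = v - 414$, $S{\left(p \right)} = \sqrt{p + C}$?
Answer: $- \frac{126 \sqrt{879}}{293} \approx -12.75$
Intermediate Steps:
$F{\left(J \right)} = 4 + 2 J$ ($F{\left(J \right)} = 2 \left(J + 2\right) = 2 \left(2 + J\right) = 4 + 2 J$)
$C = -67$ ($C = -3 - 64 = -67$)
$S{\left(p \right)} = \sqrt{-67 + p}$ ($S{\left(p \right)} = \sqrt{p - 67} = \sqrt{-67 + p}$)
$P{\left(H \right)} = H^{2}$
$t{\left(v \right)} = -414 + v$
$\frac{t{\left(P{\left(F{\left(1 \right)} \right)} \right)}}{S{\left(946 \right)}} = \frac{-414 + \left(4 + 2 \cdot 1\right)^{2}}{\sqrt{-67 + 946}} = \frac{-414 + \left(4 + 2\right)^{2}}{\sqrt{879}} = \left(-414 + 6^{2}\right) \frac{\sqrt{879}}{879} = \left(-414 + 36\right) \frac{\sqrt{879}}{879} = - 378 \frac{\sqrt{879}}{879} = - \frac{126 \sqrt{879}}{293}$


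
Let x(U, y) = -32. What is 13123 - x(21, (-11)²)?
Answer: 13155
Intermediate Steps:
13123 - x(21, (-11)²) = 13123 - 1*(-32) = 13123 + 32 = 13155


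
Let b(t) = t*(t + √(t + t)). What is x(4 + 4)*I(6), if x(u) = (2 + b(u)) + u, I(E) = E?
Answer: 636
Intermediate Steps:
b(t) = t*(t + √2*√t) (b(t) = t*(t + √(2*t)) = t*(t + √2*√t))
x(u) = 2 + u + u² + √2*u^(3/2) (x(u) = (2 + (u² + √2*u^(3/2))) + u = (2 + u² + √2*u^(3/2)) + u = 2 + u + u² + √2*u^(3/2))
x(4 + 4)*I(6) = (2 + (4 + 4) + (4 + 4)² + √2*(4 + 4)^(3/2))*6 = (2 + 8 + 8² + √2*8^(3/2))*6 = (2 + 8 + 64 + √2*(16*√2))*6 = (2 + 8 + 64 + 32)*6 = 106*6 = 636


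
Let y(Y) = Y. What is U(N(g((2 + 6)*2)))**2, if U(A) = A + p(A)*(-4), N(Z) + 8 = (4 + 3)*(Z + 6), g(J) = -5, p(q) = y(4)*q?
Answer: 225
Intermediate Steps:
p(q) = 4*q
N(Z) = 34 + 7*Z (N(Z) = -8 + (4 + 3)*(Z + 6) = -8 + 7*(6 + Z) = -8 + (42 + 7*Z) = 34 + 7*Z)
U(A) = -15*A (U(A) = A + (4*A)*(-4) = A - 16*A = -15*A)
U(N(g((2 + 6)*2)))**2 = (-15*(34 + 7*(-5)))**2 = (-15*(34 - 35))**2 = (-15*(-1))**2 = 15**2 = 225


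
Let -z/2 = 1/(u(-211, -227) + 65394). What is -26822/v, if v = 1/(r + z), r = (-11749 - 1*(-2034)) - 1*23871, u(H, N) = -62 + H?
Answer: 58663842120376/65121 ≈ 9.0084e+8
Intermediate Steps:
z = -2/65121 (z = -2/((-62 - 211) + 65394) = -2/(-273 + 65394) = -2/65121 ≈ -3.0712e-5)
r = -33586 (r = (-11749 + 2034) - 23871 = -9715 - 23871 = -33586)
v = -65121/2187153908 (v = 1/(-33586 - 2/65121) = 1/(-2187153908/65121) = -65121/2187153908 ≈ -2.9774e-5)
-26822/v = -26822/(-65121/2187153908) = -26822*(-2187153908/65121) = 58663842120376/65121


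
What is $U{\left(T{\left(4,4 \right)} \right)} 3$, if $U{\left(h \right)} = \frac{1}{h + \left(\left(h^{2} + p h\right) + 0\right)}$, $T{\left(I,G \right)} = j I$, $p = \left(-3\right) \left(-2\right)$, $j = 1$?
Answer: $\frac{3}{44} \approx 0.068182$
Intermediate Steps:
$p = 6$
$T{\left(I,G \right)} = I$ ($T{\left(I,G \right)} = 1 I = I$)
$U{\left(h \right)} = \frac{1}{h^{2} + 7 h}$ ($U{\left(h \right)} = \frac{1}{h + \left(\left(h^{2} + 6 h\right) + 0\right)} = \frac{1}{h + \left(h^{2} + 6 h\right)} = \frac{1}{h^{2} + 7 h}$)
$U{\left(T{\left(4,4 \right)} \right)} 3 = \frac{1}{4 \left(7 + 4\right)} 3 = \frac{1}{4 \cdot 11} \cdot 3 = \frac{1}{4} \cdot \frac{1}{11} \cdot 3 = \frac{1}{44} \cdot 3 = \frac{3}{44}$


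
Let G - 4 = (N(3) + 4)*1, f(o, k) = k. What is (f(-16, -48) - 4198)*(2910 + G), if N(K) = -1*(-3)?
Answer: -12402566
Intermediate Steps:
N(K) = 3
G = 11 (G = 4 + (3 + 4)*1 = 4 + 7*1 = 4 + 7 = 11)
(f(-16, -48) - 4198)*(2910 + G) = (-48 - 4198)*(2910 + 11) = -4246*2921 = -12402566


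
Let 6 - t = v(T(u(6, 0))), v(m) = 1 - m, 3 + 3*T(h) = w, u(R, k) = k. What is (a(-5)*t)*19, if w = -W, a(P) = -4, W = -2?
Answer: -1064/3 ≈ -354.67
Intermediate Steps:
w = 2 (w = -1*(-2) = 2)
T(h) = -⅓ (T(h) = -1 + (⅓)*2 = -1 + ⅔ = -⅓)
t = 14/3 (t = 6 - (1 - 1*(-⅓)) = 6 - (1 + ⅓) = 6 - 1*4/3 = 6 - 4/3 = 14/3 ≈ 4.6667)
(a(-5)*t)*19 = -4*14/3*19 = -56/3*19 = -1064/3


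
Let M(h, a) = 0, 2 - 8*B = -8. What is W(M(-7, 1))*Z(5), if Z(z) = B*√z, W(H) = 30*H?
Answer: 0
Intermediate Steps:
B = 5/4 (B = ¼ - ⅛*(-8) = ¼ + 1 = 5/4 ≈ 1.2500)
Z(z) = 5*√z/4
W(M(-7, 1))*Z(5) = (30*0)*(5*√5/4) = 0*(5*√5/4) = 0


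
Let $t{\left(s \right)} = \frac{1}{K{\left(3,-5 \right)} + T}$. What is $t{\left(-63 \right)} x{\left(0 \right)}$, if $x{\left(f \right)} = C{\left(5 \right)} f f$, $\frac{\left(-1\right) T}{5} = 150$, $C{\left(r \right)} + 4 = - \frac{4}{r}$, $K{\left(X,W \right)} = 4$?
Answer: $0$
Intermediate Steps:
$C{\left(r \right)} = -4 - \frac{4}{r}$
$T = -750$ ($T = \left(-5\right) 150 = -750$)
$t{\left(s \right)} = - \frac{1}{746}$ ($t{\left(s \right)} = \frac{1}{4 - 750} = \frac{1}{-746} = - \frac{1}{746}$)
$x{\left(f \right)} = - \frac{24 f^{2}}{5}$ ($x{\left(f \right)} = \left(-4 - \frac{4}{5}\right) f f = - \frac{24 f}{5} f = - \frac{24 f^{2}}{5}$)
$t{\left(-63 \right)} x{\left(0 \right)} = - \frac{\left(- \frac{24}{5}\right) 0^{2}}{746} = - \frac{\left(- \frac{24}{5}\right) 0}{746} = \left(- \frac{1}{746}\right) 0 = 0$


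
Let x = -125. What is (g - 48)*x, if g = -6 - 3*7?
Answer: 9375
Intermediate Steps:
g = -27 (g = -6 - 21 = -27)
(g - 48)*x = (-27 - 48)*(-125) = -75*(-125) = 9375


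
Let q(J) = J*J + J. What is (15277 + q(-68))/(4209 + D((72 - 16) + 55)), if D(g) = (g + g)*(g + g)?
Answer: 601/1621 ≈ 0.37076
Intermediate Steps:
D(g) = 4*g² (D(g) = (2*g)*(2*g) = 4*g²)
q(J) = J + J² (q(J) = J² + J = J + J²)
(15277 + q(-68))/(4209 + D((72 - 16) + 55)) = (15277 - 68*(1 - 68))/(4209 + 4*((72 - 16) + 55)²) = (15277 - 68*(-67))/(4209 + 4*(56 + 55)²) = (15277 + 4556)/(4209 + 4*111²) = 19833/(4209 + 4*12321) = 19833/(4209 + 49284) = 19833/53493 = 19833*(1/53493) = 601/1621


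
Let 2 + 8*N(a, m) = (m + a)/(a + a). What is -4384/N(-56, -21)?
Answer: 561152/21 ≈ 26722.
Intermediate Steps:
N(a, m) = -1/4 + (a + m)/(16*a) (N(a, m) = -1/4 + ((m + a)/(a + a))/8 = -1/4 + ((a + m)/((2*a)))/8 = -1/4 + ((a + m)*(1/(2*a)))/8 = -1/4 + ((a + m)/(2*a))/8 = -1/4 + (a + m)/(16*a))
-4384/N(-56, -21) = -4384*(-896/(-21 - 3*(-56))) = -4384*(-896/(-21 + 168)) = -4384/((1/16)*(-1/56)*147) = -4384/(-21/128) = -4384*(-128/21) = 561152/21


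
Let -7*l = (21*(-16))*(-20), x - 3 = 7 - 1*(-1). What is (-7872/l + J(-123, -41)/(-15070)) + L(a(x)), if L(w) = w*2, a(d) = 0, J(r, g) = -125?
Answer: 123699/15070 ≈ 8.2083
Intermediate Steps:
x = 11 (x = 3 + (7 - 1*(-1)) = 3 + (7 + 1) = 3 + 8 = 11)
L(w) = 2*w
l = -960 (l = -21*(-16)*(-20)/7 = -(-48)*(-20) = -⅐*6720 = -960)
(-7872/l + J(-123, -41)/(-15070)) + L(a(x)) = (-7872/(-960) - 125/(-15070)) + 2*0 = (-7872*(-1/960) - 125*(-1/15070)) + 0 = (41/5 + 25/3014) + 0 = 123699/15070 + 0 = 123699/15070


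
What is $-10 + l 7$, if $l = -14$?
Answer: $-108$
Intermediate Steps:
$-10 + l 7 = -10 - 98 = -108$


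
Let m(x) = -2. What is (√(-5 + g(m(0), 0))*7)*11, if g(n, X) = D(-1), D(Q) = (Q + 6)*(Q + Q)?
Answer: 77*I*√15 ≈ 298.22*I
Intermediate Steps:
D(Q) = 2*Q*(6 + Q) (D(Q) = (6 + Q)*(2*Q) = 2*Q*(6 + Q))
g(n, X) = -10 (g(n, X) = 2*(-1)*(6 - 1) = 2*(-1)*5 = -10)
(√(-5 + g(m(0), 0))*7)*11 = (√(-5 - 10)*7)*11 = (√(-15)*7)*11 = ((I*√15)*7)*11 = (7*I*√15)*11 = 77*I*√15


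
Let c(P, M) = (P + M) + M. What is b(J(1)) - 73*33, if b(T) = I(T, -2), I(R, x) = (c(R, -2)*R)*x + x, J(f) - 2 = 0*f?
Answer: -2403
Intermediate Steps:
c(P, M) = P + 2*M (c(P, M) = (M + P) + M = P + 2*M)
J(f) = 2 (J(f) = 2 + 0*f = 2 + 0 = 2)
I(R, x) = x + R*x*(-4 + R) (I(R, x) = ((R + 2*(-2))*R)*x + x = ((R - 4)*R)*x + x = ((-4 + R)*R)*x + x = (R*(-4 + R))*x + x = R*x*(-4 + R) + x = x + R*x*(-4 + R))
b(T) = -2 - 2*T*(-4 + T) (b(T) = -2*(1 + T*(-4 + T)) = -2 - 2*T*(-4 + T))
b(J(1)) - 73*33 = (-2 - 2*2*(-4 + 2)) - 73*33 = (-2 - 2*2*(-2)) - 2409 = (-2 + 8) - 2409 = 6 - 2409 = -2403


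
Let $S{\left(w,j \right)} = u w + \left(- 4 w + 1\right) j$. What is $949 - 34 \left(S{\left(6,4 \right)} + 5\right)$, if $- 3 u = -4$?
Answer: $3635$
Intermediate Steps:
$u = \frac{4}{3}$ ($u = \left(- \frac{1}{3}\right) \left(-4\right) = \frac{4}{3} \approx 1.3333$)
$S{\left(w,j \right)} = \frac{4 w}{3} + j \left(1 - 4 w\right)$ ($S{\left(w,j \right)} = \frac{4 w}{3} + \left(- 4 w + 1\right) j = \frac{4 w}{3} + \left(1 - 4 w\right) j = \frac{4 w}{3} + j \left(1 - 4 w\right)$)
$949 - 34 \left(S{\left(6,4 \right)} + 5\right) = 949 - 34 \left(\left(4 + \frac{4}{3} \cdot 6 - 16 \cdot 6\right) + 5\right) = 949 - 34 \left(\left(4 + 8 - 96\right) + 5\right) = 949 - 34 \left(-84 + 5\right) = 949 - 34 \left(-79\right) = 949 - -2686 = 949 + 2686 = 3635$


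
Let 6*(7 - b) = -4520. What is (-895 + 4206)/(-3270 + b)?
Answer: -9933/7529 ≈ -1.3193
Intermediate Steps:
b = 2281/3 (b = 7 - ⅙*(-4520) = 7 + 2260/3 = 2281/3 ≈ 760.33)
(-895 + 4206)/(-3270 + b) = (-895 + 4206)/(-3270 + 2281/3) = 3311/(-7529/3) = 3311*(-3/7529) = -9933/7529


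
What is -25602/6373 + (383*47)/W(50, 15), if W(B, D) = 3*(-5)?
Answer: -115104403/95595 ≈ -1204.1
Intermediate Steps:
W(B, D) = -15
-25602/6373 + (383*47)/W(50, 15) = -25602/6373 + (383*47)/(-15) = -25602*1/6373 + 18001*(-1/15) = -25602/6373 - 18001/15 = -115104403/95595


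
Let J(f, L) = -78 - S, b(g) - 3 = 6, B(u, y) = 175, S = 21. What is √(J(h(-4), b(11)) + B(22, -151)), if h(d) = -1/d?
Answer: 2*√19 ≈ 8.7178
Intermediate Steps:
b(g) = 9 (b(g) = 3 + 6 = 9)
J(f, L) = -99 (J(f, L) = -78 - 1*21 = -78 - 21 = -99)
√(J(h(-4), b(11)) + B(22, -151)) = √(-99 + 175) = √76 = 2*√19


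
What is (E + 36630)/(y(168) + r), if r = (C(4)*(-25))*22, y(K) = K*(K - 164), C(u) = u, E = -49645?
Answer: 13015/1528 ≈ 8.5177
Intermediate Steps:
y(K) = K*(-164 + K)
r = -2200 (r = (4*(-25))*22 = -100*22 = -2200)
(E + 36630)/(y(168) + r) = (-49645 + 36630)/(168*(-164 + 168) - 2200) = -13015/(168*4 - 2200) = -13015/(672 - 2200) = -13015/(-1528) = -13015*(-1/1528) = 13015/1528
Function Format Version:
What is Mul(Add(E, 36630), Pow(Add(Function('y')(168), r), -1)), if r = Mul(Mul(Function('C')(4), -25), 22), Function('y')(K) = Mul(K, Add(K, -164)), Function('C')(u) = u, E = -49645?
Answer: Rational(13015, 1528) ≈ 8.5177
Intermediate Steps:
Function('y')(K) = Mul(K, Add(-164, K))
r = -2200 (r = Mul(Mul(4, -25), 22) = Mul(-100, 22) = -2200)
Mul(Add(E, 36630), Pow(Add(Function('y')(168), r), -1)) = Mul(Add(-49645, 36630), Pow(Add(Mul(168, Add(-164, 168)), -2200), -1)) = Mul(-13015, Pow(Add(Mul(168, 4), -2200), -1)) = Mul(-13015, Pow(Add(672, -2200), -1)) = Mul(-13015, Pow(-1528, -1)) = Mul(-13015, Rational(-1, 1528)) = Rational(13015, 1528)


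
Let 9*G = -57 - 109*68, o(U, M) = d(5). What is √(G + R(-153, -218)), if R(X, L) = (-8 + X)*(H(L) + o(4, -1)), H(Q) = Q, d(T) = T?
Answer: 4*√18823/3 ≈ 182.93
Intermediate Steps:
o(U, M) = 5
G = -7469/9 (G = (-57 - 109*68)/9 = (-57 - 7412)/9 = (⅑)*(-7469) = -7469/9 ≈ -829.89)
R(X, L) = (-8 + X)*(5 + L) (R(X, L) = (-8 + X)*(L + 5) = (-8 + X)*(5 + L))
√(G + R(-153, -218)) = √(-7469/9 + (-40 - 8*(-218) + 5*(-153) - 218*(-153))) = √(-7469/9 + (-40 + 1744 - 765 + 33354)) = √(-7469/9 + 34293) = √(301168/9) = 4*√18823/3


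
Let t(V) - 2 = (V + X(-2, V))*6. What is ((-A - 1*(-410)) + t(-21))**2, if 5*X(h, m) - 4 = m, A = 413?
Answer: 543169/25 ≈ 21727.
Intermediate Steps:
X(h, m) = 4/5 + m/5
t(V) = 34/5 + 36*V/5 (t(V) = 2 + (V + (4/5 + V/5))*6 = 2 + (4/5 + 6*V/5)*6 = 2 + (24/5 + 36*V/5) = 34/5 + 36*V/5)
((-A - 1*(-410)) + t(-21))**2 = ((-1*413 - 1*(-410)) + (34/5 + (36/5)*(-21)))**2 = ((-413 + 410) + (34/5 - 756/5))**2 = (-3 - 722/5)**2 = (-737/5)**2 = 543169/25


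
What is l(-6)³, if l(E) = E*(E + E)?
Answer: 373248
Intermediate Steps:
l(E) = 2*E² (l(E) = E*(2*E) = 2*E²)
l(-6)³ = (2*(-6)²)³ = (2*36)³ = 72³ = 373248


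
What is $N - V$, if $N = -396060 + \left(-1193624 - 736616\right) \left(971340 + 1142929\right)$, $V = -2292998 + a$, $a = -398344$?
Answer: $-4081044299278$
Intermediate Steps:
$V = -2691342$ ($V = -2292998 - 398344 = -2691342$)
$N = -4081046990620$ ($N = -396060 - 4081046594560 = -4081046990620$)
$N - V = -4081046990620 - -2691342 = -4081046990620 + 2691342 = -4081044299278$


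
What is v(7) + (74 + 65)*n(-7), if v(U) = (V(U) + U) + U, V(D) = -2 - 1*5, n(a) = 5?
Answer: 702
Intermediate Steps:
V(D) = -7 (V(D) = -2 - 5 = -7)
v(U) = -7 + 2*U (v(U) = (-7 + U) + U = -7 + 2*U)
v(7) + (74 + 65)*n(-7) = (-7 + 2*7) + (74 + 65)*5 = (-7 + 14) + 139*5 = 7 + 695 = 702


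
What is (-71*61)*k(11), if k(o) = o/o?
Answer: -4331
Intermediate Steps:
k(o) = 1
(-71*61)*k(11) = -71*61*1 = -4331*1 = -4331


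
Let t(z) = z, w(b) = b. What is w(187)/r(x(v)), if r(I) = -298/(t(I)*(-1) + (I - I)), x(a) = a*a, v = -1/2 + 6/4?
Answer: 187/298 ≈ 0.62752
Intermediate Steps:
v = 1 (v = -1*½ + 6*(¼) = -½ + 3/2 = 1)
x(a) = a²
r(I) = 298/I (r(I) = -298/(I*(-1) + (I - I)) = -298/(-I + 0) = -298*(-1/I) = -(-298)/I = 298/I)
w(187)/r(x(v)) = 187/((298/(1²))) = 187/((298/1)) = 187/((298*1)) = 187/298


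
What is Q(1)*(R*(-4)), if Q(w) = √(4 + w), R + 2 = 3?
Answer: -4*√5 ≈ -8.9443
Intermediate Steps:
R = 1 (R = -2 + 3 = 1)
Q(1)*(R*(-4)) = √(4 + 1)*(1*(-4)) = √5*(-4) = -4*√5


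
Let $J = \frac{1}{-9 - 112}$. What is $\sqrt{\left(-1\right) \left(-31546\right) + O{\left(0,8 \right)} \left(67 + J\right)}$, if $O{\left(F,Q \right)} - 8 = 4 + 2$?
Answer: $\frac{5 \sqrt{157222}}{11} \approx 180.23$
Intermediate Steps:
$J = - \frac{1}{121}$ ($J = \frac{1}{-121} = - \frac{1}{121} \approx -0.0082645$)
$O{\left(F,Q \right)} = 14$ ($O{\left(F,Q \right)} = 8 + \left(4 + 2\right) = 8 + 6 = 14$)
$\sqrt{\left(-1\right) \left(-31546\right) + O{\left(0,8 \right)} \left(67 + J\right)} = \sqrt{\left(-1\right) \left(-31546\right) + 14 \left(67 - \frac{1}{121}\right)} = \sqrt{31546 + 14 \cdot \frac{8106}{121}} = \sqrt{31546 + \frac{113484}{121}} = \sqrt{\frac{3930550}{121}} = \frac{5 \sqrt{157222}}{11}$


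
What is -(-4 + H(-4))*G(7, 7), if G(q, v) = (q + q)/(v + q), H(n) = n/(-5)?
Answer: 16/5 ≈ 3.2000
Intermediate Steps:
H(n) = -n/5 (H(n) = n*(-⅕) = -n/5)
G(q, v) = 2*q/(q + v) (G(q, v) = (2*q)/(q + v) = 2*q/(q + v))
-(-4 + H(-4))*G(7, 7) = -(-4 - ⅕*(-4))*2*7/(7 + 7) = -(-4 + ⅘)*2*7/14 = -(-16)*2*7*(1/14)/5 = -(-16)/5 = -1*(-16/5) = 16/5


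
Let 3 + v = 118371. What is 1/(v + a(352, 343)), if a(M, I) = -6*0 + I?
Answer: 1/118711 ≈ 8.4238e-6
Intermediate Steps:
a(M, I) = I (a(M, I) = 0 + I = I)
v = 118368 (v = -3 + 118371 = 118368)
1/(v + a(352, 343)) = 1/(118368 + 343) = 1/118711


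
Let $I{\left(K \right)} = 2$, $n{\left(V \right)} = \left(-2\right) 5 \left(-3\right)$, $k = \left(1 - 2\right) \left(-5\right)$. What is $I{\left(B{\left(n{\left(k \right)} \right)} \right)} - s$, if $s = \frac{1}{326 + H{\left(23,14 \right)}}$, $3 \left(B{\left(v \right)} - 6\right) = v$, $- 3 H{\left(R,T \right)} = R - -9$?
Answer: $\frac{1889}{946} \approx 1.9968$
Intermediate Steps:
$k = 5$ ($k = \left(-1\right) \left(-5\right) = 5$)
$n{\left(V \right)} = 30$ ($n{\left(V \right)} = \left(-10\right) \left(-3\right) = 30$)
$H{\left(R,T \right)} = -3 - \frac{R}{3}$ ($H{\left(R,T \right)} = - \frac{R - -9}{3} = - \frac{R + 9}{3} = - \frac{9 + R}{3} = -3 - \frac{R}{3}$)
$B{\left(v \right)} = 6 + \frac{v}{3}$
$s = \frac{3}{946}$ ($s = \frac{1}{326 - \frac{32}{3}} = \frac{1}{\frac{946}{3}} = \frac{3}{946} \approx 0.0031712$)
$I{\left(B{\left(n{\left(k \right)} \right)} \right)} - s = 2 - \frac{3}{946} = \frac{1889}{946}$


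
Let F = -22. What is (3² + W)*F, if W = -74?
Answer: 1430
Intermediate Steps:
(3² + W)*F = (3² - 74)*(-22) = (9 - 74)*(-22) = -65*(-22) = 1430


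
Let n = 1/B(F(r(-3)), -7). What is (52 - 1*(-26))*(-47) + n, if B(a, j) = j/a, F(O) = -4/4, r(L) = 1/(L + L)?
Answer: -25661/7 ≈ -3665.9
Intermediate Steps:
r(L) = 1/(2*L)
F(O) = -1 (F(O) = -4*1/4 = -1)
n = 1/7 (n = 1/(-7/(-1)) = 1/(-7*(-1)) = 1/7 ≈ 0.14286)
(52 - 1*(-26))*(-47) + n = (52 - 1*(-26))*(-47) + 1/7 = (52 + 26)*(-47) + 1/7 = 78*(-47) + 1/7 = -3666 + 1/7 = -25661/7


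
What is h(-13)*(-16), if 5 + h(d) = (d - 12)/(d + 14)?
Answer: 480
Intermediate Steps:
h(d) = -5 + (-12 + d)/(14 + d) (h(d) = -5 + (d - 12)/(d + 14) = -5 + (-12 + d)/(14 + d))
h(-13)*(-16) = (2*(-41 - 2*(-13))/(14 - 13))*(-16) = (2*(-41 + 26)/1)*(-16) = (2*1*(-15))*(-16) = -30*(-16) = 480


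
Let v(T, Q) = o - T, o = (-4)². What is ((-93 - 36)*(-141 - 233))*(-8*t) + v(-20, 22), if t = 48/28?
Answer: -4631364/7 ≈ -6.6162e+5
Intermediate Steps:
o = 16
t = 12/7 (t = 48*(1/28) = 12/7 ≈ 1.7143)
v(T, Q) = 16 - T
((-93 - 36)*(-141 - 233))*(-8*t) + v(-20, 22) = ((-93 - 36)*(-141 - 233))*(-8*12/7) + (16 - 1*(-20)) = -129*(-374)*(-96/7) + (16 + 20) = 48246*(-96/7) + 36 = -4631616/7 + 36 = -4631364/7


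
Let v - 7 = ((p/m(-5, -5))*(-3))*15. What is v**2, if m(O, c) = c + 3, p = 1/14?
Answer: 58081/784 ≈ 74.083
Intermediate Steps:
p = 1/14 ≈ 0.071429
m(O, c) = 3 + c
v = 241/28 (v = 7 + ((1/(14*(3 - 5)))*(-3))*15 = 7 + (((1/14)/(-2))*(-3))*15 = 7 + (((1/14)*(-1/2))*(-3))*15 = 7 - 1/28*(-3)*15 = 7 + (3/28)*15 = 7 + 45/28 = 241/28 ≈ 8.6071)
v**2 = (241/28)**2 = 58081/784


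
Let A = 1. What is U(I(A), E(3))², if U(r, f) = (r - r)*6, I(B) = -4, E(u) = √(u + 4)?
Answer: 0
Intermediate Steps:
E(u) = √(4 + u)
U(r, f) = 0 (U(r, f) = 0*6 = 0)
U(I(A), E(3))² = 0² = 0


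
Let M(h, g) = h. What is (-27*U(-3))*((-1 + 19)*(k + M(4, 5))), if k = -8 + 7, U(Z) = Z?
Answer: 4374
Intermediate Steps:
k = -1
(-27*U(-3))*((-1 + 19)*(k + M(4, 5))) = (-27*(-3))*((-1 + 19)*(-1 + 4)) = 81*(18*3) = 81*54 = 4374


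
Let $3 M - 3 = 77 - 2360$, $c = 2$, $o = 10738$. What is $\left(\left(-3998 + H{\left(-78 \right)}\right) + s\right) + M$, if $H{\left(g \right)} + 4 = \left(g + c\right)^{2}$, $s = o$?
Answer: $11752$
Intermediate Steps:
$s = 10738$
$H{\left(g \right)} = -4 + \left(2 + g\right)^{2}$ ($H{\left(g \right)} = -4 + \left(g + 2\right)^{2} = -4 + \left(2 + g\right)^{2}$)
$M = -760$ ($M = 1 + \frac{77 - 2360}{3} = 1 + \frac{1}{3} \left(-2283\right) = 1 - 761 = -760$)
$\left(\left(-3998 + H{\left(-78 \right)}\right) + s\right) + M = \left(\left(-3998 - 78 \left(4 - 78\right)\right) + 10738\right) - 760 = \left(\left(-3998 - -5772\right) + 10738\right) - 760 = \left(\left(-3998 + 5772\right) + 10738\right) - 760 = \left(1774 + 10738\right) - 760 = 12512 - 760 = 11752$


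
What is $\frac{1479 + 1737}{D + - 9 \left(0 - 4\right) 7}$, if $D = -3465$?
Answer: $- \frac{1072}{1071} \approx -1.0009$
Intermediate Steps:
$\frac{1479 + 1737}{D + - 9 \left(0 - 4\right) 7} = \frac{1479 + 1737}{-3465 + - 9 \left(0 - 4\right) 7} = \frac{3216}{-3465 + - 9 \left(0 - 4\right) 7} = \frac{3216}{-3465 + \left(-9\right) \left(-4\right) 7} = \frac{3216}{-3465 + 36 \cdot 7} = \frac{3216}{-3465 + 252} = \frac{3216}{-3213} = 3216 \left(- \frac{1}{3213}\right) = - \frac{1072}{1071}$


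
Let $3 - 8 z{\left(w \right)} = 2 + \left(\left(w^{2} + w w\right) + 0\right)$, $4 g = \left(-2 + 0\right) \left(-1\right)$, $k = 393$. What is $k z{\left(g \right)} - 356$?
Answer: $- \frac{5303}{16} \approx -331.44$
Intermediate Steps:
$g = \frac{1}{2}$ ($g = \frac{\left(-2 + 0\right) \left(-1\right)}{4} = \frac{\left(-2\right) \left(-1\right)}{4} = \frac{1}{4} \cdot 2 = \frac{1}{2} \approx 0.5$)
$z{\left(w \right)} = \frac{1}{8} - \frac{w^{2}}{4}$ ($z{\left(w \right)} = \frac{3}{8} - \frac{2 + \left(\left(w^{2} + w w\right) + 0\right)}{8} = \frac{3}{8} - \frac{2 + \left(\left(w^{2} + w^{2}\right) + 0\right)}{8} = \frac{3}{8} - \frac{2 + \left(2 w^{2} + 0\right)}{8} = \frac{3}{8} - \frac{2 + 2 w^{2}}{8} = \frac{3}{8} - \left(\frac{1}{4} + \frac{w^{2}}{4}\right) = \frac{1}{8} - \frac{w^{2}}{4}$)
$k z{\left(g \right)} - 356 = 393 \left(\frac{1}{8} - \frac{1}{4 \cdot 4}\right) - 356 = 393 \left(\frac{1}{8} - \frac{1}{16}\right) - 356 = 393 \cdot \frac{1}{16} - 356 = \frac{393}{16} - 356 = - \frac{5303}{16}$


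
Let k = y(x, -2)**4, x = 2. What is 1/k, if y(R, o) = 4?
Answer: 1/256 ≈ 0.0039063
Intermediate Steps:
k = 256 (k = 4**4 = 256)
1/k = 1/256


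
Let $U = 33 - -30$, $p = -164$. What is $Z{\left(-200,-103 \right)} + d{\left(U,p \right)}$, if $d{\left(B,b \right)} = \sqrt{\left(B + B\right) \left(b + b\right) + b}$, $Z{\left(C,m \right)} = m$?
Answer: $-103 + 2 i \sqrt{10373} \approx -103.0 + 203.7 i$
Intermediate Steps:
$U = 63$ ($U = 33 + 30 = 63$)
$d{\left(B,b \right)} = \sqrt{b + 4 B b}$ ($d{\left(B,b \right)} = \sqrt{2 B 2 b + b} = \sqrt{4 B b + b} = \sqrt{b + 4 B b}$)
$Z{\left(-200,-103 \right)} + d{\left(U,p \right)} = -103 + \sqrt{- 164 \left(1 + 4 \cdot 63\right)} = -103 + \sqrt{- 164 \left(1 + 252\right)} = -103 + \sqrt{\left(-164\right) 253} = -103 + \sqrt{-41492} = -103 + 2 i \sqrt{10373}$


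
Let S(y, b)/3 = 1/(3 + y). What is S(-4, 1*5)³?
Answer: -27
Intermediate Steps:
S(y, b) = 3/(3 + y)
S(-4, 1*5)³ = (3/(3 - 4))³ = (3/(-1))³ = (3*(-1))³ = (-3)³ = -27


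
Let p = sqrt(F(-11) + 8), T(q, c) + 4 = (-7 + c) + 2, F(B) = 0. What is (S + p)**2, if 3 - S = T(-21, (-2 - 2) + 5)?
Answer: 129 + 44*sqrt(2) ≈ 191.23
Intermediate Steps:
T(q, c) = -9 + c (T(q, c) = -4 + ((-7 + c) + 2) = -4 + (-5 + c) = -9 + c)
S = 11 (S = 3 - (-9 + ((-2 - 2) + 5)) = 3 - (-9 + (-4 + 5)) = 3 - (-9 + 1) = 3 - 1*(-8) = 3 + 8 = 11)
p = 2*sqrt(2) (p = sqrt(0 + 8) = sqrt(8) = 2*sqrt(2) ≈ 2.8284)
(S + p)**2 = (11 + 2*sqrt(2))**2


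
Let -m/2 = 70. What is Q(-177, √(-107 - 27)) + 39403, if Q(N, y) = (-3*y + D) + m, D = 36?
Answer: 39299 - 3*I*√134 ≈ 39299.0 - 34.728*I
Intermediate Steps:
m = -140 (m = -2*70 = -140)
Q(N, y) = -104 - 3*y (Q(N, y) = (-3*y + 36) - 140 = (36 - 3*y) - 140 = -104 - 3*y)
Q(-177, √(-107 - 27)) + 39403 = (-104 - 3*√(-107 - 27)) + 39403 = (-104 - 3*I*√134) + 39403 = 39299 - 3*I*√134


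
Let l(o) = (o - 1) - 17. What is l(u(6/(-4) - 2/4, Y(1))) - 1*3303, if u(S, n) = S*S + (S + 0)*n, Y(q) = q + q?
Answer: -3321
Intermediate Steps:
Y(q) = 2*q
u(S, n) = S**2 + S*n
l(o) = -18 + o (l(o) = (-1 + o) - 17 = -18 + o)
l(u(6/(-4) - 2/4, Y(1))) - 1*3303 = (-18 + (6/(-4) - 2/4)*((6/(-4) - 2/4) + 2*1)) - 1*3303 = (-18 + (6*(-1/4) - 2*1/4)*((6*(-1/4) - 2*1/4) + 2)) - 3303 = (-18 + (-3/2 - 1/2)*((-3/2 - 1/2) + 2)) - 3303 = (-18 - 2*(-2 + 2)) - 3303 = (-18 - 2*0) - 3303 = (-18 + 0) - 3303 = -18 - 3303 = -3321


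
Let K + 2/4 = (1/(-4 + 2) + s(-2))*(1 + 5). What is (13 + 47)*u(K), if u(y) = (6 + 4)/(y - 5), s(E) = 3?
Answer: 1200/19 ≈ 63.158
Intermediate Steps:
K = 29/2 (K = -½ + (1/(-4 + 2) + 3)*(1 + 5) = -½ + (1/(-2) + 3)*6 = -½ + (-½ + 3)*6 = -½ + (5/2)*6 = -½ + 15 = 29/2 ≈ 14.500)
u(y) = 10/(-5 + y)
(13 + 47)*u(K) = (13 + 47)*(10/(-5 + 29/2)) = 60*(10/(19/2)) = 60*(10*(2/19)) = 60*(20/19) = 1200/19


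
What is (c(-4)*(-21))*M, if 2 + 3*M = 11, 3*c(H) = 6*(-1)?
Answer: 126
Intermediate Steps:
c(H) = -2 (c(H) = (6*(-1))/3 = (⅓)*(-6) = -2)
M = 3 (M = -⅔ + (⅓)*11 = -⅔ + 11/3 = 3)
(c(-4)*(-21))*M = -2*(-21)*3 = 42*3 = 126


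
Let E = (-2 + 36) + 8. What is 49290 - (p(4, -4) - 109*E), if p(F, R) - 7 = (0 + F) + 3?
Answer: 53854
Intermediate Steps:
E = 42 (E = 34 + 8 = 42)
p(F, R) = 10 + F (p(F, R) = 7 + ((0 + F) + 3) = 7 + (F + 3) = 7 + (3 + F) = 10 + F)
49290 - (p(4, -4) - 109*E) = 49290 - ((10 + 4) - 109*42) = 49290 - (14 - 4578) = 49290 - 1*(-4564) = 49290 + 4564 = 53854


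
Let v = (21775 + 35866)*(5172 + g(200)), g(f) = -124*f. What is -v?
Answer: 1131377548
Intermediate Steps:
v = -1131377548 (v = (21775 + 35866)*(5172 - 124*200) = 57641*(5172 - 24800) = 57641*(-19628) = -1131377548)
-v = -1*(-1131377548) = 1131377548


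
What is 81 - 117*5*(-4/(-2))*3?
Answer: -3429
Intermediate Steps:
81 - 117*5*(-4/(-2))*3 = 81 - 117*5*(-4*(-½))*3 = 81 - 117*5*2*3 = 81 - 1170*3 = 81 - 117*30 = 81 - 3510 = -3429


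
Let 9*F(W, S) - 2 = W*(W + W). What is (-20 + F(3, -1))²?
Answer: 25600/81 ≈ 316.05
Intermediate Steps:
F(W, S) = 2/9 + 2*W²/9 (F(W, S) = 2/9 + (W*(W + W))/9 = 2/9 + (W*(2*W))/9 = 2/9 + (2*W²)/9 = 2/9 + 2*W²/9)
(-20 + F(3, -1))² = (-20 + (2/9 + (2/9)*3²))² = (-20 + (2/9 + (2/9)*9))² = (-20 + (2/9 + 2))² = (-20 + 20/9)² = (-160/9)² = 25600/81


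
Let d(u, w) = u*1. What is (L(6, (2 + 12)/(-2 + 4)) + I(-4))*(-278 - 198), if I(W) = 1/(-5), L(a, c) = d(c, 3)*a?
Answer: -99484/5 ≈ -19897.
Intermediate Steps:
d(u, w) = u
L(a, c) = a*c (L(a, c) = c*a = a*c)
I(W) = -1/5
(L(6, (2 + 12)/(-2 + 4)) + I(-4))*(-278 - 198) = (6*((2 + 12)/(-2 + 4)) - 1/5)*(-278 - 198) = (6*(14/2) - 1/5)*(-476) = (6*(14*(1/2)) - 1/5)*(-476) = (6*7 - 1/5)*(-476) = (42 - 1/5)*(-476) = (209/5)*(-476) = -99484/5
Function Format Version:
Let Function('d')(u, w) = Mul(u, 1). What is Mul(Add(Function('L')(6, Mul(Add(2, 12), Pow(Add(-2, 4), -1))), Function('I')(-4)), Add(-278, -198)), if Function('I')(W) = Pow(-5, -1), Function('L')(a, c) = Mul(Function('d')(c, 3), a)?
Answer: Rational(-99484, 5) ≈ -19897.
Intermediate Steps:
Function('d')(u, w) = u
Function('L')(a, c) = Mul(a, c) (Function('L')(a, c) = Mul(c, a) = Mul(a, c))
Function('I')(W) = Rational(-1, 5)
Mul(Add(Function('L')(6, Mul(Add(2, 12), Pow(Add(-2, 4), -1))), Function('I')(-4)), Add(-278, -198)) = Mul(Add(Mul(6, Mul(Add(2, 12), Pow(Add(-2, 4), -1))), Rational(-1, 5)), Add(-278, -198)) = Mul(Add(Mul(6, Mul(14, Pow(2, -1))), Rational(-1, 5)), -476) = Mul(Add(Mul(6, Mul(14, Rational(1, 2))), Rational(-1, 5)), -476) = Mul(Add(Mul(6, 7), Rational(-1, 5)), -476) = Mul(Add(42, Rational(-1, 5)), -476) = Mul(Rational(209, 5), -476) = Rational(-99484, 5)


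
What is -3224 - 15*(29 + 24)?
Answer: -4019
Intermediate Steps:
-3224 - 15*(29 + 24) = -3224 - 15*53 = -3224 - 795 = -4019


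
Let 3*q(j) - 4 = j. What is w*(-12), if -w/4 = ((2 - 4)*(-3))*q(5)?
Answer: 864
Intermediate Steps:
q(j) = 4/3 + j/3
w = -72 (w = -4*(2 - 4)*(-3)*(4/3 + (1/3)*5) = -4*(-2*(-3))*(4/3 + 5/3) = -24*3 = -4*18 = -72)
w*(-12) = -72*(-12) = 864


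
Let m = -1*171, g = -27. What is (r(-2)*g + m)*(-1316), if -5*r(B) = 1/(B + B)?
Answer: 1134063/5 ≈ 2.2681e+5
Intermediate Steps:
r(B) = -1/(10*B) (r(B) = -1/(5*(B + B)) = -1/(2*B)/5 = -1/(10*B))
m = -171
(r(-2)*g + m)*(-1316) = (-1/10/(-2)*(-27) - 171)*(-1316) = (-1/10*(-1/2)*(-27) - 171)*(-1316) = ((1/20)*(-27) - 171)*(-1316) = (-27/20 - 171)*(-1316) = -3447/20*(-1316) = 1134063/5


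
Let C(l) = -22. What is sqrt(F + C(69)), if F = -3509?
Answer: I*sqrt(3531) ≈ 59.422*I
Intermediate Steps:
sqrt(F + C(69)) = sqrt(-3509 - 22) = sqrt(-3531) = I*sqrt(3531)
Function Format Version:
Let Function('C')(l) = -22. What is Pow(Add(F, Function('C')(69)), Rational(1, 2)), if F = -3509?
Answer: Mul(I, Pow(3531, Rational(1, 2))) ≈ Mul(59.422, I)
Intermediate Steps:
Pow(Add(F, Function('C')(69)), Rational(1, 2)) = Pow(Add(-3509, -22), Rational(1, 2)) = Pow(-3531, Rational(1, 2)) = Mul(I, Pow(3531, Rational(1, 2)))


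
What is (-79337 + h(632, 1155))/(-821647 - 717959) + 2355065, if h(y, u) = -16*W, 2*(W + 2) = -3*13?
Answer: 1208624094461/513202 ≈ 2.3551e+6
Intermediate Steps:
W = -43/2 (W = -2 + (-3*13)/2 = -2 + (1/2)*(-39) = -2 - 39/2 = -43/2 ≈ -21.500)
h(y, u) = 344 (h(y, u) = -16*(-43/2) = 344)
(-79337 + h(632, 1155))/(-821647 - 717959) + 2355065 = (-79337 + 344)/(-821647 - 717959) + 2355065 = -78993/(-1539606) + 2355065 = -78993*(-1/1539606) + 2355065 = 26331/513202 + 2355065 = 1208624094461/513202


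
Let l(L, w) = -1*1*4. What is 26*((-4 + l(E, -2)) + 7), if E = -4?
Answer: -26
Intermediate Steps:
l(L, w) = -4 (l(L, w) = -1*4 = -4)
26*((-4 + l(E, -2)) + 7) = 26*((-4 - 4) + 7) = 26*(-8 + 7) = 26*(-1) = -26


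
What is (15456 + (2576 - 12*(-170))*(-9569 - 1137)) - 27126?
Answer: -49430566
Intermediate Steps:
(15456 + (2576 - 12*(-170))*(-9569 - 1137)) - 27126 = (15456 + (2576 + 2040)*(-10706)) - 27126 = (15456 + 4616*(-10706)) - 27126 = (15456 - 49418896) - 27126 = -49403440 - 27126 = -49430566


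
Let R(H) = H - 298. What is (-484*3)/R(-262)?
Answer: 363/140 ≈ 2.5929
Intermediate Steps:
R(H) = -298 + H
(-484*3)/R(-262) = (-484*3)/(-298 - 262) = -1452/(-560) = -1452*(-1/560) = 363/140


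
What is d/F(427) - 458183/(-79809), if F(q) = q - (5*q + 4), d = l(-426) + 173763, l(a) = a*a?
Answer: -27566860055/136633008 ≈ -201.76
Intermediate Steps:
l(a) = a**2
d = 355239 (d = (-426)**2 + 173763 = 181476 + 173763 = 355239)
F(q) = -4 - 4*q (F(q) = q - (4 + 5*q) = q + (-4 - 5*q) = -4 - 4*q)
d/F(427) - 458183/(-79809) = 355239/(-4 - 4*427) - 458183/(-79809) = 355239/(-4 - 1708) - 458183*(-1/79809) = 355239/(-1712) + 458183/79809 = 355239*(-1/1712) + 458183/79809 = -355239/1712 + 458183/79809 = -27566860055/136633008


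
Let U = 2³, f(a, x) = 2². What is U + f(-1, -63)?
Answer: 12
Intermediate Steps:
f(a, x) = 4
U = 8
U + f(-1, -63) = 8 + 4 = 12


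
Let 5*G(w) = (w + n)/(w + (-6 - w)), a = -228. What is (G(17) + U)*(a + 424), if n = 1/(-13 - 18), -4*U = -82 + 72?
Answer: 176302/465 ≈ 379.14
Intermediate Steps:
U = 5/2 (U = -(-82 + 72)/4 = -¼*(-10) = 5/2 ≈ 2.5000)
n = -1/31 (n = 1/(-31) = -1/31 ≈ -0.032258)
G(w) = 1/930 - w/30 (G(w) = ((w - 1/31)/(w + (-6 - w)))/5 = ((-1/31 + w)/(-6))/5 = ((-1/31 + w)*(-⅙))/5 = (1/186 - w/6)/5 = 1/930 - w/30)
(G(17) + U)*(a + 424) = ((1/930 - 1/30*17) + 5/2)*(-228 + 424) = ((1/930 - 17/30) + 5/2)*196 = (-263/465 + 5/2)*196 = (1799/930)*196 = 176302/465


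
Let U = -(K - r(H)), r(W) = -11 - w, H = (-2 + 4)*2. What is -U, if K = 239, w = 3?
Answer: 253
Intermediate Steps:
H = 4 (H = 2*2 = 4)
r(W) = -14 (r(W) = -11 - 1*3 = -11 - 3 = -14)
U = -253 (U = -(239 - 1*(-14)) = -(239 + 14) = -1*253 = -253)
-U = -1*(-253) = 253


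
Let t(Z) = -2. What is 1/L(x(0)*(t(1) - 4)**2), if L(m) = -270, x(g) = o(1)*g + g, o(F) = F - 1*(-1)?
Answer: -1/270 ≈ -0.0037037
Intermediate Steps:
o(F) = 1 + F (o(F) = F + 1 = 1 + F)
x(g) = 3*g (x(g) = (1 + 1)*g + g = 2*g + g = 3*g)
1/L(x(0)*(t(1) - 4)**2) = 1/(-270) = -1/270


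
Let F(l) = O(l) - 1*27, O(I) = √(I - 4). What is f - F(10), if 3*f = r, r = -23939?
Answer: -23858/3 - √6 ≈ -7955.1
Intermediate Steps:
O(I) = √(-4 + I)
F(l) = -27 + √(-4 + l) (F(l) = √(-4 + l) - 1*27 = √(-4 + l) - 27 = -27 + √(-4 + l))
f = -23939/3 (f = (⅓)*(-23939) = -23939/3 ≈ -7979.7)
f - F(10) = -23939/3 - (-27 + √(-4 + 10)) = -23939/3 - (-27 + √6) = -23939/3 + (27 - √6) = -23858/3 - √6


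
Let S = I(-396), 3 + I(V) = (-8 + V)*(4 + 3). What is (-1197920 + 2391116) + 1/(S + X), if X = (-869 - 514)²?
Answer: 2278834926169/1909858 ≈ 1.1932e+6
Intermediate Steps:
I(V) = -59 + 7*V (I(V) = -3 + (-8 + V)*(4 + 3) = -3 + (-8 + V)*7 = -3 + (-56 + 7*V) = -59 + 7*V)
S = -2831 (S = -59 + 7*(-396) = -59 - 2772 = -2831)
X = 1912689 (X = (-1383)² = 1912689)
(-1197920 + 2391116) + 1/(S + X) = (-1197920 + 2391116) + 1/(-2831 + 1912689) = 1193196 + 1/1909858 = 2278834926169/1909858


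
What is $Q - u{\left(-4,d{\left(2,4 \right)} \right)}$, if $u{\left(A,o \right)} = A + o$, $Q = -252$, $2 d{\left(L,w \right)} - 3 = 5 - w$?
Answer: $-250$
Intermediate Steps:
$d{\left(L,w \right)} = 4 - \frac{w}{2}$ ($d{\left(L,w \right)} = \frac{3}{2} + \frac{5 - w}{2} = \frac{3}{2} - \left(- \frac{5}{2} + \frac{w}{2}\right) = 4 - \frac{w}{2}$)
$Q - u{\left(-4,d{\left(2,4 \right)} \right)} = -252 - \left(-4 + \left(4 - 2\right)\right) = -252 - \left(-4 + 2\right) = -252 - -2 = -252 + 2 = -250$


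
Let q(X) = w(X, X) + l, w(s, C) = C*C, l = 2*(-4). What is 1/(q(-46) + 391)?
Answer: 1/2499 ≈ 0.00040016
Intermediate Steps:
l = -8
w(s, C) = C**2
q(X) = -8 + X**2 (q(X) = X**2 - 8 = -8 + X**2)
1/(q(-46) + 391) = 1/((-8 + (-46)**2) + 391) = 1/((-8 + 2116) + 391) = 1/(2108 + 391) = 1/2499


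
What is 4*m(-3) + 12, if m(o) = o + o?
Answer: -12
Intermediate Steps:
m(o) = 2*o
4*m(-3) + 12 = 4*(2*(-3)) + 12 = 4*(-6) + 12 = -24 + 12 = -12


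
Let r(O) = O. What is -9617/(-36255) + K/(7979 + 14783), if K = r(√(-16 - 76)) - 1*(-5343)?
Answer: 412612619/825236310 + I*√23/11381 ≈ 0.49999 + 0.00042139*I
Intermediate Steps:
K = 5343 + 2*I*√23 (K = √(-16 - 76) - 1*(-5343) = √(-92) + 5343 = 2*I*√23 + 5343 = 5343 + 2*I*√23 ≈ 5343.0 + 9.5917*I)
-9617/(-36255) + K/(7979 + 14783) = -9617/(-36255) + (5343 + 2*I*√23)/(7979 + 14783) = -9617*(-1/36255) + (5343 + 2*I*√23)/22762 = 9617/36255 + (5343 + 2*I*√23)*(1/22762) = 9617/36255 + (5343/22762 + I*√23/11381) = 412612619/825236310 + I*√23/11381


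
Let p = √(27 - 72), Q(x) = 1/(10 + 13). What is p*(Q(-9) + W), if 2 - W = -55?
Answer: 3936*I*√5/23 ≈ 382.66*I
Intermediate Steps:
W = 57 (W = 2 - 1*(-55) = 2 + 55 = 57)
Q(x) = 1/23
p = 3*I*√5 (p = √(-45) = 3*I*√5 ≈ 6.7082*I)
p*(Q(-9) + W) = (3*I*√5)*(1/23 + 57) = (3*I*√5)*(1312/23) = 3936*I*√5/23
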